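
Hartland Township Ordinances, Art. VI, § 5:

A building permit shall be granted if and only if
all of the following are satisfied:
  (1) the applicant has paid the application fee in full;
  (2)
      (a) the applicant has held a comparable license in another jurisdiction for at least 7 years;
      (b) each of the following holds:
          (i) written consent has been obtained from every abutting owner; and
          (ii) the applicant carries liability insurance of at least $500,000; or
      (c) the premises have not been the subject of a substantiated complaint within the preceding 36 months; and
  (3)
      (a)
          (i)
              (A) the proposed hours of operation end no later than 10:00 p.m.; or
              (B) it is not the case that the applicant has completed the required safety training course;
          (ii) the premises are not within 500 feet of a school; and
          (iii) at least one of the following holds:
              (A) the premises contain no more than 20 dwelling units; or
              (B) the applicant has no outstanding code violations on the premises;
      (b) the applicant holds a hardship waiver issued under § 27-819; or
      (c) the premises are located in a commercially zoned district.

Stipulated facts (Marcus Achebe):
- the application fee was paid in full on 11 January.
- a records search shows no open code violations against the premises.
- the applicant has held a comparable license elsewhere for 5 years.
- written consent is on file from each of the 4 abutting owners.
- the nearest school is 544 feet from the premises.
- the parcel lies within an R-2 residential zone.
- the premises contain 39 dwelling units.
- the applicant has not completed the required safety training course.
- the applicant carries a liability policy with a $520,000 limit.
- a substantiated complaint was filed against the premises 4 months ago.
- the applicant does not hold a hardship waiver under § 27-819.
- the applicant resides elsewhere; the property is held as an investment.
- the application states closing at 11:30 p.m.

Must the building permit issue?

(1) fee paid — met.
(a) prior license ≥ 7 yr — not satisfied.
(i) all abutters consent — holds.
(ii) insurance ≥ $500,000 — met.
So (b) is satisfied (T AND T).
(c) no complaint in 36 mo. — not satisfied.
So (2) is satisfied (F OR T OR F).
(A) closes by 10 p.m. — not satisfied.
(B) not (safety training) — satisfied.
(i) = F OR T = true.
(ii) ≥500 ft from school — satisfied.
(A) ≤ 20 units — not met.
(B) no code violations — met.
(iii) = F OR T = true.
So (a) is satisfied (T AND T AND T).
(b) hardship waiver — not satisfied.
(c) commercially zoned — fails.
(3): T OR F OR F → true.
Overall = T AND T AND T = true.

Yes — granted.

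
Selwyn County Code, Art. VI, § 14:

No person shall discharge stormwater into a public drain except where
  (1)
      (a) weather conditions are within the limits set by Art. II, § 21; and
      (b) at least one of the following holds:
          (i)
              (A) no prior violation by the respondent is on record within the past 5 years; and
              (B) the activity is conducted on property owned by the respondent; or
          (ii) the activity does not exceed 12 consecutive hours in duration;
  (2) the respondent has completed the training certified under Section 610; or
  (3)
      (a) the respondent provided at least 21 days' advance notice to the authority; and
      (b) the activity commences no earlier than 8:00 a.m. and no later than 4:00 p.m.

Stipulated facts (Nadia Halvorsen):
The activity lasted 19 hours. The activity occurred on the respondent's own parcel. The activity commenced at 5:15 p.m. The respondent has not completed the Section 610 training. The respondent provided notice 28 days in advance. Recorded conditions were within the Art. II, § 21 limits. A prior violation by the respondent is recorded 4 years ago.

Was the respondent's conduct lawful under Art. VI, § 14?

(a) weather ok — satisfied.
(A) no prior violation — fails.
(B) own property — satisfied.
So (i) is not satisfied (F AND T).
(ii) ≤ 12 hrs duration — not met.
(b) = F OR F = false.
So (1) is not satisfied (T AND F).
(2) training certified — not met.
(a) ≥21 days' notice — holds.
(b) start within hours — not satisfied.
(3) = T AND F = false.
Overall: F OR F OR F → false.

No — unlawful.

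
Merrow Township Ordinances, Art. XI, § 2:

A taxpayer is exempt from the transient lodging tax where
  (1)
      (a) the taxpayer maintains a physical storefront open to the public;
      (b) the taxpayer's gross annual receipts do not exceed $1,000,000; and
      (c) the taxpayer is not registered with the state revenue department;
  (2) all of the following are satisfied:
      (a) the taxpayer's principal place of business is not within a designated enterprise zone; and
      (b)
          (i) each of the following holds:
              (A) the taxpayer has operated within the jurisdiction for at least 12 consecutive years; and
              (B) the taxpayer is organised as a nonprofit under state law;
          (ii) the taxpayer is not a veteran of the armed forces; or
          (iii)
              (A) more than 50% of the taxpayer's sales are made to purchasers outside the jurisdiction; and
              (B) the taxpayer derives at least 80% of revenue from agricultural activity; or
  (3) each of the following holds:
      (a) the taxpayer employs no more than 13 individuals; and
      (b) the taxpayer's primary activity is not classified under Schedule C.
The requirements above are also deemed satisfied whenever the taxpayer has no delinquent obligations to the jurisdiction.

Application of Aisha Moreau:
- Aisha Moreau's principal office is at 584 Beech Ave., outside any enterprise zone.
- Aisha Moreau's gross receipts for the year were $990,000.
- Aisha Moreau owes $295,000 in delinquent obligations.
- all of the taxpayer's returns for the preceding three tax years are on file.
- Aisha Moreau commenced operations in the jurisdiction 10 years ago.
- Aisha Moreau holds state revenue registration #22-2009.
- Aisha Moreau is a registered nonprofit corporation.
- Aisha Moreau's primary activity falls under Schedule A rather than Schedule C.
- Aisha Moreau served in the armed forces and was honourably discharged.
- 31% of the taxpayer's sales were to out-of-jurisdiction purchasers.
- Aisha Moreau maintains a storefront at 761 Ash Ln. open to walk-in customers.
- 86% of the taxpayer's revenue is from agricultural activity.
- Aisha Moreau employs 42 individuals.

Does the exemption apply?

No — not exempt.

(a) has storefront — satisfied.
(b) receipts ≤ $1,000,000 — holds.
(c) not (state-registered) — not satisfied.
(1) = T AND T AND F = false.
(a) not (in enterprise zone) — satisfied.
(A) ≥ 12 yrs in jurisdiction — not satisfied.
(B) nonprofit — satisfied.
(i) = F AND T = false.
(ii) not (veteran) — not satisfied.
(A) >50% out-of-jur. sales — fails.
(B) ≥80% agricultural — holds.
(iii): F AND T → false.
(b) = F OR F OR F = false.
So (2) is not satisfied (T AND F).
(a) ≤ 13 employees — not satisfied.
(b) not (Schedule C activity) — met.
(3): F AND T → false.
Overall = F OR F OR F = false.
Exception (no delinquency) — not satisfied.
Result: main false OR exception false → false.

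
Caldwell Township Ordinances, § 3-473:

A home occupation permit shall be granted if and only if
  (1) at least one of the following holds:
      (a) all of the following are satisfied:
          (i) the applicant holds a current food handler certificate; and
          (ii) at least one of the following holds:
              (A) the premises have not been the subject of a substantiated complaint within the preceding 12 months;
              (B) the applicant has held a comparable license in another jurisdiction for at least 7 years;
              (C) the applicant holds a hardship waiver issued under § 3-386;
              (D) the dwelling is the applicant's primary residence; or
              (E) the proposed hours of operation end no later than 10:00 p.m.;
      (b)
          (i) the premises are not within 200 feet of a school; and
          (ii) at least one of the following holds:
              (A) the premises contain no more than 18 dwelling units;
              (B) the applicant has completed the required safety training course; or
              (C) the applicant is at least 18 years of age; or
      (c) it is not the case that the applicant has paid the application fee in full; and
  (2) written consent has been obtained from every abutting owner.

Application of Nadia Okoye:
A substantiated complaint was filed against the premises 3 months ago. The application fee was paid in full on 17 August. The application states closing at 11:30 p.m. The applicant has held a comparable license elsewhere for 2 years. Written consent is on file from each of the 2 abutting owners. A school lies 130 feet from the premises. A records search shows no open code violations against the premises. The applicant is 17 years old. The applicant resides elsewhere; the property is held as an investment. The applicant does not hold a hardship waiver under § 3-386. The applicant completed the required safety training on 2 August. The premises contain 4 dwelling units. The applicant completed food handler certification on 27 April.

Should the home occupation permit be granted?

(i) food handler cert. — met.
(A) no complaint in 12 mo. — not satisfied.
(B) prior license ≥ 7 yr — not satisfied.
(C) hardship waiver — not satisfied.
(D) primary residence — fails.
(E) closes by 10 p.m. — not met.
So (ii) is not satisfied (F OR F OR F OR F OR F).
(a): T AND F → false.
(i) ≥200 ft from school — not satisfied.
(A) ≤ 18 units — satisfied.
(B) safety training — satisfied.
(C) age ≥ 18 — not satisfied.
So (ii) is satisfied (T OR T OR F).
(b): F AND T → false.
(c) not (fee paid) — fails.
(1) = F OR F OR F = false.
(2) all abutters consent — met.
Overall: F AND T → false.

No — denied.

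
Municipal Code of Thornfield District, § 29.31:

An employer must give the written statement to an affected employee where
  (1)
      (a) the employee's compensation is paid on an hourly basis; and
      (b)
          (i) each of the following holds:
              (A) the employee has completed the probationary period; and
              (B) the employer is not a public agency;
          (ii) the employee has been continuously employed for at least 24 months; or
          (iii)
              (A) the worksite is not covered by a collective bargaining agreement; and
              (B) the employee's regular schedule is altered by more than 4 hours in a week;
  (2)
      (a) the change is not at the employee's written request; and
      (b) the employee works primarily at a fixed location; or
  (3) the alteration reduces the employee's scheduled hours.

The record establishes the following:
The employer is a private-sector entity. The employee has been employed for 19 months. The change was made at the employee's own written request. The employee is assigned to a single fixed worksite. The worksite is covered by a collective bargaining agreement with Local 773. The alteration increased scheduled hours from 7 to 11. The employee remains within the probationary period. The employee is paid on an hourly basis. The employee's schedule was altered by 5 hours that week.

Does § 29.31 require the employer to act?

(a) hourly-paid — holds.
(A) past probation — not met.
(B) not (public agency) — met.
(i): F AND T → false.
(ii) tenure ≥ 24 mo. — not met.
(A) no CBA — fails.
(B) schedule shift > 4h — met.
(iii) = F AND T = false.
(b): F OR F OR F → false.
(1) = T AND F = false.
(a) not employee-requested — fails.
(b) fixed location — holds.
So (2) is not satisfied (F AND T).
(3) hours reduced — fails.
Overall = F OR F OR F = false.

No — not required.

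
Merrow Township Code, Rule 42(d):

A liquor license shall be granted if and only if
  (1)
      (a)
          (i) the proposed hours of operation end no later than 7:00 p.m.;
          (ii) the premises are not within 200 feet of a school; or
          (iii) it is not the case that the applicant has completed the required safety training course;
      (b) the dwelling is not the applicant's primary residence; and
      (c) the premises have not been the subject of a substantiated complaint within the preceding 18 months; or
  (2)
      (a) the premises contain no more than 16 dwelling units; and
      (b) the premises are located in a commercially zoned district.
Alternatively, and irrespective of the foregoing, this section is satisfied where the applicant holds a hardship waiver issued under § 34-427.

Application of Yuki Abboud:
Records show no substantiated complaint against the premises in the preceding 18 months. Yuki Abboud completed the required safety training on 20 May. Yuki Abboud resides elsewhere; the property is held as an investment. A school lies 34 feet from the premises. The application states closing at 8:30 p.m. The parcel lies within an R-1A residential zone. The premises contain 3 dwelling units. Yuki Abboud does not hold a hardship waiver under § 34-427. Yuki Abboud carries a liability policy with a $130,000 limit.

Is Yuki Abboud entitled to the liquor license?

(i) closes by 7 p.m. — not satisfied.
(ii) ≥200 ft from school — fails.
(iii) not (safety training) — not met.
(a) = F OR F OR F = false.
(b) not (primary residence) — holds.
(c) no complaint in 18 mo. — met.
So (1) is not satisfied (F AND T AND T).
(a) ≤ 16 units — satisfied.
(b) commercially zoned — not met.
(2): T AND F → false.
Overall: F OR F → false.
Exception (hardship waiver) — not satisfied.
Result: main false OR exception false → false.

No — denied.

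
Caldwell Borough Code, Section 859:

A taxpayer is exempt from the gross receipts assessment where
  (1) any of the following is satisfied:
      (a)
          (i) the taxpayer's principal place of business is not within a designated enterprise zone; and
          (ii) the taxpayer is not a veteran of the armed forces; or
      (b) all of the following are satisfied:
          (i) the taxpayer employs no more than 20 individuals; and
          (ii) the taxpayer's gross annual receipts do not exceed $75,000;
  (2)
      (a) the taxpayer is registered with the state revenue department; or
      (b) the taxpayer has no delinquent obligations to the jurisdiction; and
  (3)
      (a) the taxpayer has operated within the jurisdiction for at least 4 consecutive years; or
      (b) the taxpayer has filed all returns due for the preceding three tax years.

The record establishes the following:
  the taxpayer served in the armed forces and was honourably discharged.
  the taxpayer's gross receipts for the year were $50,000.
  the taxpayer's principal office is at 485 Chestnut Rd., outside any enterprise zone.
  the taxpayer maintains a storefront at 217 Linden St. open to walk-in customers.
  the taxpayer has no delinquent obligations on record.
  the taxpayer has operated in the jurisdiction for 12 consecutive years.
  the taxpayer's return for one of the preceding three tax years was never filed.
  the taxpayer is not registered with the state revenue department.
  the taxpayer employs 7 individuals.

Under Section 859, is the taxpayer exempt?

Yes — exempt.

(i) not (in enterprise zone) — met.
(ii) not (veteran) — fails.
So (a) is not satisfied (T AND F).
(i) ≤ 20 employees — holds.
(ii) receipts ≤ $75,000 — met.
So (b) is satisfied (T AND T).
So (1) is satisfied (F OR T).
(a) state-registered — fails.
(b) no delinquency — met.
(2) = F OR T = true.
(a) ≥ 4 yrs in jurisdiction — met.
(b) returns current — fails.
(3): T OR F → true.
Overall = T AND T AND T = true.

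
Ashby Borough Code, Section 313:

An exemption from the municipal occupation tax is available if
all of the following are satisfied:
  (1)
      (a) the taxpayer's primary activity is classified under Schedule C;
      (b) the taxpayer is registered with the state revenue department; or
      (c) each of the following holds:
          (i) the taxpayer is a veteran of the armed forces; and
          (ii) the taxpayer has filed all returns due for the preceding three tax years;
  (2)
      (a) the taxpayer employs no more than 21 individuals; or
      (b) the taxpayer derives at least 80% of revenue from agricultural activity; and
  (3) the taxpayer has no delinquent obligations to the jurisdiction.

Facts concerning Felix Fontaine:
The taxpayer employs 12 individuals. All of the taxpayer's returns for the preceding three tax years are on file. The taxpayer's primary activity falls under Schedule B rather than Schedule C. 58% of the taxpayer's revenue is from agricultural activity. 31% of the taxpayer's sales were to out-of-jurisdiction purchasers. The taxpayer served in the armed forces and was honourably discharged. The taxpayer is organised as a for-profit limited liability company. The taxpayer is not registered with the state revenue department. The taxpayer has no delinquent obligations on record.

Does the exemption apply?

Yes — exempt.

(a) Schedule C activity — fails.
(b) state-registered — not satisfied.
(i) veteran — holds.
(ii) returns current — met.
So (c) is satisfied (T AND T).
So (1) is satisfied (F OR F OR T).
(a) ≤ 21 employees — satisfied.
(b) ≥80% agricultural — fails.
(2) = T OR F = true.
(3) no delinquency — holds.
Overall = T AND T AND T = true.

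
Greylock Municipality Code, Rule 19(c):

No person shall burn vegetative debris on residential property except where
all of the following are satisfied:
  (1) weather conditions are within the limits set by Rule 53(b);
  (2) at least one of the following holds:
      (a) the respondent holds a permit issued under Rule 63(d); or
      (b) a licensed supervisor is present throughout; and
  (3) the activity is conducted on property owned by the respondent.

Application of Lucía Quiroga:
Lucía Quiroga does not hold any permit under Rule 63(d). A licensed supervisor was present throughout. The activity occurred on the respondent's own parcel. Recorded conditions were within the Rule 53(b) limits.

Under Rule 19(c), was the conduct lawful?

Yes — lawful.

(1) weather ok — satisfied.
(a) holds permit — not satisfied.
(b) supervisor present — satisfied.
(2): F OR T → true.
(3) own property — holds.
So Overall is satisfied (T AND T AND T).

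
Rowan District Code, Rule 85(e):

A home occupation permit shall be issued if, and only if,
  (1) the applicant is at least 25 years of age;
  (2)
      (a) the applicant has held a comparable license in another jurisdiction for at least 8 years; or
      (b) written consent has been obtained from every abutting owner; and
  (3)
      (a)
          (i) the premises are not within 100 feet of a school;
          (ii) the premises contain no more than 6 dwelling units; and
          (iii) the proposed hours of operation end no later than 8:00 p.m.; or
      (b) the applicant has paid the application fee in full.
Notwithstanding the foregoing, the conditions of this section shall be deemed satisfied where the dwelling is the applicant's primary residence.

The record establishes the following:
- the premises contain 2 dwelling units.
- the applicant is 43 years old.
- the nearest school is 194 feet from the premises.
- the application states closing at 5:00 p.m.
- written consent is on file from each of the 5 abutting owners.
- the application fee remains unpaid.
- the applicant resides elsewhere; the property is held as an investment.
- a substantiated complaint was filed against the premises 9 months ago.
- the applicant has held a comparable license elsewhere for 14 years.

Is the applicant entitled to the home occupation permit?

(1) age ≥ 25 — holds.
(a) prior license ≥ 8 yr — holds.
(b) all abutters consent — met.
(2) = T OR T = true.
(i) ≥100 ft from school — met.
(ii) ≤ 6 units — satisfied.
(iii) closes by 8 p.m. — holds.
So (a) is satisfied (T AND T AND T).
(b) fee paid — not met.
(3): T OR F → true.
Overall: T AND T AND T → true.
Exception (primary residence) — not satisfied.
Result: main true OR exception false → true.

Yes — granted.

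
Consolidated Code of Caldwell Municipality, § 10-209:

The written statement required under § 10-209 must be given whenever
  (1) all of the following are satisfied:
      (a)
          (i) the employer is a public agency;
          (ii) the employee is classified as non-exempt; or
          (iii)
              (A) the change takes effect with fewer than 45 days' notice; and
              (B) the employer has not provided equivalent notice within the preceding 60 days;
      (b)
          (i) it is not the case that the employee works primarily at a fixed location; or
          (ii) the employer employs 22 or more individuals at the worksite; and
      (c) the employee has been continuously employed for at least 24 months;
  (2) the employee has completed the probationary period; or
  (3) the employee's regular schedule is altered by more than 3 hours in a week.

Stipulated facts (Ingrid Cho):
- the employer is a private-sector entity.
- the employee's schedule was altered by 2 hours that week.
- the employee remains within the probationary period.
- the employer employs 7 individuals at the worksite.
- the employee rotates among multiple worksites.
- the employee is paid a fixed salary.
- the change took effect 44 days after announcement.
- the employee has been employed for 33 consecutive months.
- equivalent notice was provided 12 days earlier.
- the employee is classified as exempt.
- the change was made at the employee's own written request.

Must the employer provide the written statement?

(i) public agency — not satisfied.
(ii) non-exempt — not satisfied.
(A) < 45 days' notice — satisfied.
(B) no recent notice — not satisfied.
(iii) = T AND F = false.
(a): F OR F OR F → false.
(i) not (fixed location) — satisfied.
(ii) ≥ 22 at site — not met.
(b) = T OR F = true.
(c) tenure ≥ 24 mo. — satisfied.
So (1) is not satisfied (F AND T AND T).
(2) past probation — fails.
(3) schedule shift > 3h — fails.
Overall: F OR F OR F → false.

No — not required.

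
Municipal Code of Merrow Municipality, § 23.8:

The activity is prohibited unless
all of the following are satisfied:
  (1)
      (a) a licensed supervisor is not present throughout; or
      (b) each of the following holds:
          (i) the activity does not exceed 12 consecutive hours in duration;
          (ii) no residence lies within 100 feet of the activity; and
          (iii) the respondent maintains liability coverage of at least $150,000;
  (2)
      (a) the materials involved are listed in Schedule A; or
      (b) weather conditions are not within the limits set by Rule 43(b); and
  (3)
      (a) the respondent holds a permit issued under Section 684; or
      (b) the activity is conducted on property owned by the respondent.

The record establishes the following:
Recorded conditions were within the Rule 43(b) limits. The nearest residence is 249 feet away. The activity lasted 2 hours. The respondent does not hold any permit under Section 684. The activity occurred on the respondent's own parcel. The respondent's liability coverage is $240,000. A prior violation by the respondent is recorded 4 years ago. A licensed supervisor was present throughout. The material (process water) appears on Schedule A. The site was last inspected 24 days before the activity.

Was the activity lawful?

(a) not (supervisor present) — not satisfied.
(i) ≤ 12 hrs duration — met.
(ii) no residence in 100 ft — holds.
(iii) coverage ≥ $150,000 — holds.
(b): T AND T AND T → true.
(1) = F OR T = true.
(a) Schedule A material — holds.
(b) not (weather ok) — not satisfied.
So (2) is satisfied (T OR F).
(a) holds permit — fails.
(b) own property — satisfied.
(3): F OR T → true.
So Overall is satisfied (T AND T AND T).

Yes — lawful.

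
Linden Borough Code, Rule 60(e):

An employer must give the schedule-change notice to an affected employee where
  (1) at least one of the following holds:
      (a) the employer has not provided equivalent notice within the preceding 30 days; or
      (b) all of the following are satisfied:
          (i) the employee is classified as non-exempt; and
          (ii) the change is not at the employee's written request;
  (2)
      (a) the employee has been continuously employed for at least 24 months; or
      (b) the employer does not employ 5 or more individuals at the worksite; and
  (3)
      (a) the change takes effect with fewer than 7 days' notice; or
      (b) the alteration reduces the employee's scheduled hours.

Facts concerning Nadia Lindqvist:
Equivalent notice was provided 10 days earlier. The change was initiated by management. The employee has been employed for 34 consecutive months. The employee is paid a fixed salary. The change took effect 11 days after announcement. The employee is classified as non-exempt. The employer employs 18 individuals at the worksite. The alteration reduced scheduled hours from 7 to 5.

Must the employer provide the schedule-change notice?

(a) no recent notice — fails.
(i) non-exempt — holds.
(ii) not employee-requested — satisfied.
(b): T AND T → true.
So (1) is satisfied (F OR T).
(a) tenure ≥ 24 mo. — met.
(b) not (≥ 5 at site) — not met.
(2) = T OR F = true.
(a) < 7 days' notice — fails.
(b) hours reduced — satisfied.
So (3) is satisfied (F OR T).
Overall: T AND T AND T → true.

Yes — required.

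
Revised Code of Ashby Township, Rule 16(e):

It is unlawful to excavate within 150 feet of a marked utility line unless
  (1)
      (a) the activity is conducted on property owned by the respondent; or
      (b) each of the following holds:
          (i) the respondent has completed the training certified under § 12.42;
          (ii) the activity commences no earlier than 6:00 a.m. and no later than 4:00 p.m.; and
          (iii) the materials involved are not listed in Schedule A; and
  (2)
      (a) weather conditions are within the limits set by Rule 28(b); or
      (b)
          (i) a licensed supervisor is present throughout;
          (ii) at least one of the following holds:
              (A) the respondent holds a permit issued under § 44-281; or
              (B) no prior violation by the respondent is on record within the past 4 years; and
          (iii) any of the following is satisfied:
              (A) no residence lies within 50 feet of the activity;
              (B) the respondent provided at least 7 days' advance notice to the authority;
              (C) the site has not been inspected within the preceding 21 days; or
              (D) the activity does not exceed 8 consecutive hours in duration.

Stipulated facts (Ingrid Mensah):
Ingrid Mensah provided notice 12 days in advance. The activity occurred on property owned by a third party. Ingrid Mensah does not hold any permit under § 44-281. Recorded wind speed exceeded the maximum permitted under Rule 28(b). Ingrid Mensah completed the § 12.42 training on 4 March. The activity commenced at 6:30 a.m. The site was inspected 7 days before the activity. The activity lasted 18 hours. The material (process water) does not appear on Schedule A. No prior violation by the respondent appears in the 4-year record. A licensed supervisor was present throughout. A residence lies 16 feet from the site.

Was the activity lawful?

Yes — lawful.

(a) own property — not met.
(i) training certified — met.
(ii) start within hours — satisfied.
(iii) not (Schedule A material) — met.
(b): T AND T AND T → true.
(1): F OR T → true.
(a) weather ok — fails.
(i) supervisor present — met.
(A) holds permit — not satisfied.
(B) no prior violation — holds.
(ii) = F OR T = true.
(A) no residence in 50 ft — not satisfied.
(B) ≥7 days' notice — satisfied.
(C) not (site inspected) — not satisfied.
(D) ≤ 8 hrs duration — not satisfied.
(iii) = F OR T OR F OR F = true.
(b) = T AND T AND T = true.
(2): F OR T → true.
Overall = T AND T = true.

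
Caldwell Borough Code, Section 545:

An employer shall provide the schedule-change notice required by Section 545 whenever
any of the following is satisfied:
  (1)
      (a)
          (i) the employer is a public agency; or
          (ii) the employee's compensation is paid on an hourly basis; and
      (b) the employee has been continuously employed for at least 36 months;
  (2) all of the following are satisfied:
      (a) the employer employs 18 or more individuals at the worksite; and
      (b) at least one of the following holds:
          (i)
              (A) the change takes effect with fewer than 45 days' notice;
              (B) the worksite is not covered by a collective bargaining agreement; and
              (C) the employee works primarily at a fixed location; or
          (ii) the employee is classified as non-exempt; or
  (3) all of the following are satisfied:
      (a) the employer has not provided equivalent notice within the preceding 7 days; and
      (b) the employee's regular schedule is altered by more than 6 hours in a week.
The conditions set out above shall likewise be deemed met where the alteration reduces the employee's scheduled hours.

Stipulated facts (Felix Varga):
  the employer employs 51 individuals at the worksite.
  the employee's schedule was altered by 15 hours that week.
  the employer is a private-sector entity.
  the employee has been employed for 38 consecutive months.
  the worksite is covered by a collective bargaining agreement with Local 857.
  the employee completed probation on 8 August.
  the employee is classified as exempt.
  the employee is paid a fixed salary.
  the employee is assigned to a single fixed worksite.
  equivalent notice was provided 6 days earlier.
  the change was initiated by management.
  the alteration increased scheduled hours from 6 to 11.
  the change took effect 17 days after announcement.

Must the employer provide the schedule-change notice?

(i) public agency — not satisfied.
(ii) hourly-paid — not met.
(a) = F OR F = false.
(b) tenure ≥ 36 mo. — satisfied.
So (1) is not satisfied (F AND T).
(a) ≥ 18 at site — satisfied.
(A) < 45 days' notice — holds.
(B) no CBA — not met.
(C) fixed location — satisfied.
(i) = T AND F AND T = false.
(ii) non-exempt — not met.
(b) = F OR F = false.
So (2) is not satisfied (T AND F).
(a) no recent notice — fails.
(b) schedule shift > 6h — met.
(3) = F AND T = false.
Overall = F OR F OR F = false.
Exception (hours reduced) — not satisfied.
Result: main false OR exception false → false.

No — not required.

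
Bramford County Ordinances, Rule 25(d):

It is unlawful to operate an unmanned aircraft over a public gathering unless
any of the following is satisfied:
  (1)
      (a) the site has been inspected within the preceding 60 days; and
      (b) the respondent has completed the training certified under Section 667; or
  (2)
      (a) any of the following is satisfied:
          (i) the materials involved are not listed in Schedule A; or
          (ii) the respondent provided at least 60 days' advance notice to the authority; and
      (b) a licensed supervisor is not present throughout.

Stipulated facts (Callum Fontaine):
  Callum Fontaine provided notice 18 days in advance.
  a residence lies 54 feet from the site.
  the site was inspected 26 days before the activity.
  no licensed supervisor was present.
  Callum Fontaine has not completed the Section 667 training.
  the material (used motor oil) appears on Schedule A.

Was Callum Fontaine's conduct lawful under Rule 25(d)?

No — unlawful.

(a) site inspected — holds.
(b) training certified — not met.
(1): T AND F → false.
(i) not (Schedule A material) — not met.
(ii) ≥60 days' notice — not met.
(a): F OR F → false.
(b) not (supervisor present) — met.
(2) = F AND T = false.
Overall = F OR F = false.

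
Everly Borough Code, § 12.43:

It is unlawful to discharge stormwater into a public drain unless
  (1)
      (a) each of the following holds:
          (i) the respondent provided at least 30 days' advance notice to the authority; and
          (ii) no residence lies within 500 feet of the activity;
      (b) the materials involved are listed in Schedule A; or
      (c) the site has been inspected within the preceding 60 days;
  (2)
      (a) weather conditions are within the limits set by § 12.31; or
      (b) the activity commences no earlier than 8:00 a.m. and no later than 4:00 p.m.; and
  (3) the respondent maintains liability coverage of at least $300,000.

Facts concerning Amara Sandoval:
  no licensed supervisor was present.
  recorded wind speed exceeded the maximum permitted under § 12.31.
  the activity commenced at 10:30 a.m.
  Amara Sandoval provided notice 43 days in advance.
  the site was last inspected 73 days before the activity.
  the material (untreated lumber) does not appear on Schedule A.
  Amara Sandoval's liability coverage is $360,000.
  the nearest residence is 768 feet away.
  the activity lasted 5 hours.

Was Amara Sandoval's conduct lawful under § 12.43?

(i) ≥30 days' notice — satisfied.
(ii) no residence in 500 ft — met.
(a) = T AND T = true.
(b) Schedule A material — not met.
(c) site inspected — not met.
(1) = T OR F OR F = true.
(a) weather ok — fails.
(b) start within hours — met.
So (2) is satisfied (F OR T).
(3) coverage ≥ $300,000 — holds.
Overall: T AND T AND T → true.

Yes — lawful.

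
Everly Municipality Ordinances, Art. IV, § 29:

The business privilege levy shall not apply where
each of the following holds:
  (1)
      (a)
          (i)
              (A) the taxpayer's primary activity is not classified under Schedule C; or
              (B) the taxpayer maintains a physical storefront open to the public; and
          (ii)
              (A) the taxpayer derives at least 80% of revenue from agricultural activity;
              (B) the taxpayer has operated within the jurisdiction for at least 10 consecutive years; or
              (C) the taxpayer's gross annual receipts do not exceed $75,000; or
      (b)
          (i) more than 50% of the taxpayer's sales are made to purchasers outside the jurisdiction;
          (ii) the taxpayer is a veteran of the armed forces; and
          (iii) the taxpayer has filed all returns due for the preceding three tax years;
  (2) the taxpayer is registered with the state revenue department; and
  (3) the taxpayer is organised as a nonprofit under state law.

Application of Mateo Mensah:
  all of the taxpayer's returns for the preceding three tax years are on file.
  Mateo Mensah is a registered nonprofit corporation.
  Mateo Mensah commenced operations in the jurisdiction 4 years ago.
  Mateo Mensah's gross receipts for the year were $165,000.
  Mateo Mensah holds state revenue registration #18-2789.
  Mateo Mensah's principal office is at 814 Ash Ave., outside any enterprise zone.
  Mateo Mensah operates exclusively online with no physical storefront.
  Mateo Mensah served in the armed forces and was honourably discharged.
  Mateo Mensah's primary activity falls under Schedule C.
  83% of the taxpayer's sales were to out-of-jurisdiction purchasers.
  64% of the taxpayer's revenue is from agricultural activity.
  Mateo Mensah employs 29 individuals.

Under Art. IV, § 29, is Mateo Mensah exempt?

Yes — exempt.

(A) not (Schedule C activity) — not satisfied.
(B) has storefront — fails.
(i) = F OR F = false.
(A) ≥80% agricultural — not satisfied.
(B) ≥ 10 yrs in jurisdiction — not met.
(C) receipts ≤ $75,000 — fails.
(ii): F OR F OR F → false.
(a): F AND F → false.
(i) >50% out-of-jur. sales — satisfied.
(ii) veteran — holds.
(iii) returns current — satisfied.
So (b) is satisfied (T AND T AND T).
(1) = F OR T = true.
(2) state-registered — met.
(3) nonprofit — satisfied.
So Overall is satisfied (T AND T AND T).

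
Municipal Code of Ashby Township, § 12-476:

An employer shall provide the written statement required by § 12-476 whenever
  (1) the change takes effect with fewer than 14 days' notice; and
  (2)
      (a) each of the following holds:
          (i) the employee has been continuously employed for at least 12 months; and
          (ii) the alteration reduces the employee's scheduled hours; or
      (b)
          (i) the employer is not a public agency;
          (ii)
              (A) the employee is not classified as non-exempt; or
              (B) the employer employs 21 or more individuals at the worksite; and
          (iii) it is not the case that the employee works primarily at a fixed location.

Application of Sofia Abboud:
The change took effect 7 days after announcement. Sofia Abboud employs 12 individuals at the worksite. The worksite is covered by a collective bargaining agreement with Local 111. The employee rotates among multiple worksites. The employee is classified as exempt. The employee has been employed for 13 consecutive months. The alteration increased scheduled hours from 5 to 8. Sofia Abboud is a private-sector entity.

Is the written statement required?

Yes — required.

(1) < 14 days' notice — met.
(i) tenure ≥ 12 mo. — satisfied.
(ii) hours reduced — fails.
(a): T AND F → false.
(i) not (public agency) — holds.
(A) not (non-exempt) — satisfied.
(B) ≥ 21 at site — not met.
(ii): T OR F → true.
(iii) not (fixed location) — satisfied.
(b): T AND T AND T → true.
(2) = F OR T = true.
Overall: T AND T → true.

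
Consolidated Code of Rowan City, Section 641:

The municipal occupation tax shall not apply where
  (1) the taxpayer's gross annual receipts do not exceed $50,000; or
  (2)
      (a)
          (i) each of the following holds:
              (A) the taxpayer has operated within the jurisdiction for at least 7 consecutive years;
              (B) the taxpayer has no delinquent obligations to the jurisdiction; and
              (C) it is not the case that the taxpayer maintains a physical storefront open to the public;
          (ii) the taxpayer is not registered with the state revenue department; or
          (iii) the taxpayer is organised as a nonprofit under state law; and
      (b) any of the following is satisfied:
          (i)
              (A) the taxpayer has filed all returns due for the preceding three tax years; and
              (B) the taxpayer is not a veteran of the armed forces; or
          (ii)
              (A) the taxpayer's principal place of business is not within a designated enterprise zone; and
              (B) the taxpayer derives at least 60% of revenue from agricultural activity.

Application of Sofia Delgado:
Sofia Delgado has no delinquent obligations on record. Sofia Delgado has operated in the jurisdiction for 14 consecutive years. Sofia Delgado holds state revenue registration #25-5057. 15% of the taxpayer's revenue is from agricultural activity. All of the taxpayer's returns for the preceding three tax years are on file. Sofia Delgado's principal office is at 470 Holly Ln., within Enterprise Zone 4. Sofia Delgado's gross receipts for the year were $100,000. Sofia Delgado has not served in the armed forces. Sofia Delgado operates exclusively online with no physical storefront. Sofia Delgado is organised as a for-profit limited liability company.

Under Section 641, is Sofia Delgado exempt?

(1) receipts ≤ $50,000 — fails.
(A) ≥ 7 yrs in jurisdiction — holds.
(B) no delinquency — met.
(C) not (has storefront) — met.
(i) = T AND T AND T = true.
(ii) not (state-registered) — fails.
(iii) nonprofit — not satisfied.
(a) = T OR F OR F = true.
(A) returns current — holds.
(B) not (veteran) — met.
So (i) is satisfied (T AND T).
(A) not (in enterprise zone) — fails.
(B) ≥60% agricultural — not met.
So (ii) is not satisfied (F AND F).
(b) = T OR F = true.
(2): T AND T → true.
Overall = F OR T = true.

Yes — exempt.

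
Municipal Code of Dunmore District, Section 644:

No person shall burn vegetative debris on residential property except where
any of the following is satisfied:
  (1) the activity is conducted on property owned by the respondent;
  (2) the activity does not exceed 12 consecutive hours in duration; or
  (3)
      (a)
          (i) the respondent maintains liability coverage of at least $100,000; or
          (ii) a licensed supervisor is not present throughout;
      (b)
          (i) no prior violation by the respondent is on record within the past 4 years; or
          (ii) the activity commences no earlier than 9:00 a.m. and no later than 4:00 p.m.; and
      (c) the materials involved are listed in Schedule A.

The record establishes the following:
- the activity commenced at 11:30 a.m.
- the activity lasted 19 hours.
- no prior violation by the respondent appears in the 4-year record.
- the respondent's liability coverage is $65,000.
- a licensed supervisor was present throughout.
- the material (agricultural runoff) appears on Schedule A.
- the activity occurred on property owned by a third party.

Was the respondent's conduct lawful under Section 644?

(1) own property — fails.
(2) ≤ 12 hrs duration — fails.
(i) coverage ≥ $100,000 — fails.
(ii) not (supervisor present) — fails.
(a) = F OR F = false.
(i) no prior violation — holds.
(ii) start within hours — holds.
(b) = T OR T = true.
(c) Schedule A material — holds.
So (3) is not satisfied (F AND T AND T).
Overall = F OR F OR F = false.

No — unlawful.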